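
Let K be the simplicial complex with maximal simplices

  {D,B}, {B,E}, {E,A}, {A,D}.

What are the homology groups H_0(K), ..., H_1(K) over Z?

H_0 ≅ Z,  H_1 ≅ Z.

Take the total order A < B < D < E on the vertex set. Then K (dimension 1) consists of the simplices:

  0-simplices (4): A, B, D, E
  1-simplices (4): AD, AE, BD, BE

so the chain groups are C_0 ≅ Z^4, C_1 ≅ Z^4.

Boundary ∂_1: C_1 → C_0 sends each edge [p,q] (with p < q) to q − p.
The 4×4 boundary matrix has rank 3 and Smith normal form diag(1,1,1).

Now H_k = ker ∂_k / im ∂_{k+1}, so:

  H_0: rank C_0 − rank ∂_1 = 4 − 3 = 1, and the invariant factors of ∂_1 are all 1, so H_0 ≅ Z.
  H_1: rank ker ∂_1 − rank ∂_2 = (4 − 3) − 0 = 1, and there is no ∂_2, so H_1 ≅ Z.

As a check, the Euler characteristic is 4 − 4 = 0, which agrees with 1 − 1 = 0.
(K is a triangulation of the circle S^1.)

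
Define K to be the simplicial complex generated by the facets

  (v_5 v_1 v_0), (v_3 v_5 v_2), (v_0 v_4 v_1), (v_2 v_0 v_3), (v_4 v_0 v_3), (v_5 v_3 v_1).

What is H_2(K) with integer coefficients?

H_2 = 0.

Order the vertices as v_0 < v_1 < v_2 < v_3 < v_4 < v_5. Listing each simplex with vertices in this order, K has dimension 2 with simplices:

  0-simplices (6): [v_0], [v_1], [v_2], [v_3], [v_4], [v_5]
  1-simplices (12): [v_0,v_1], [v_0,v_2], [v_0,v_3], [v_0,v_4], [v_0,v_5], [v_1,v_3], [v_1,v_4], [v_1,v_5], [v_2,v_3], [v_2,v_5], [v_3,v_4], [v_3,v_5]
  2-simplices (6): [v_0,v_1,v_4], [v_0,v_1,v_5], [v_0,v_2,v_3], [v_0,v_3,v_4], [v_1,v_3,v_5], [v_2,v_3,v_5]

so the chain groups are C_0 ≅ Z^6, C_1 ≅ Z^12, C_2 ≅ Z^6.

Boundary ∂_1: C_1 → C_0 sends each edge [p,q] (with p < q) to q − p. For instance
  ∂[v_1,v_4] = [v_4] − [v_1].
The resulting 6×12 matrix has rank 5, and its Smith normal form has invariant factors (1,1,1,1,1).

∂_2: C_2 → C_1 maps a triangle to the signed sum of its edges. For instance
  ∂[v_0,v_3,v_4] = [v_3,v_4] − [v_0,v_4] + [v_0,v_3],
  ∂[v_0,v_1,v_4] = [v_1,v_4] − [v_0,v_4] + [v_0,v_1].
This gives a 12×6 integer matrix of rank 6; reducing to Smith normal form yields diagonal entries (1,1,1,1,1,1).

From H_k ≅ ker(∂_k) / im(∂_{k+1}) we obtain:

  H_2: rank ker ∂_2 − rank ∂_3 = (6 − 6) − 0 = 0, and there is no ∂_3, so H_2 = 0.

(K is a triangulation of the cylinder S^1 x I.)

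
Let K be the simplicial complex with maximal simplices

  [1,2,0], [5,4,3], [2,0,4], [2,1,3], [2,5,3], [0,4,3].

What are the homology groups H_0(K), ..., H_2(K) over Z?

H_0 ≅ Z,  H_1 ≅ Z,  H_2 = 0.

Fix the vertex order 0 < 1 < 2 < 3 < 4 < 5 and write every simplex with vertices in increasing order. Then dim K = 2 and the simplices of K are:

  0-simplices (6): [0], [1], [2], [3], [4], [5]
  1-simplices (12): [0,1], [0,2], [0,3], [0,4], [1,2], [1,3], [2,3], [2,4], [2,5], [3,4], [3,5], [4,5]
  2-simplices (6): [0,1,2], [0,2,4], [0,3,4], [1,2,3], [2,3,5], [3,4,5]

Hence C_0 ≅ Z^6, C_1 ≅ Z^12, C_2 ≅ Z^6.

Boundary ∂_1: C_1 → C_0 is given by ∂[p,q] = [q] − [p].
The resulting 6×12 matrix has rank 5, and its Smith normal form has invariant factors (1,1,1,1,1).

The boundary map ∂_2: C_2 → C_1 sends each 2-simplex [p,q,r] to [q,r] − [p,r] + [p,q]. For instance
  ∂[0,2,4] = [2,4] − [0,4] + [0,2],
  ∂[0,1,2] = [1,2] − [0,2] + [0,1].
This gives a 12×6 integer matrix of rank 6; reducing to Smith normal form yields diagonal entries (1,1,1,1,1,1).

Reading off H_k = ker ∂_k / im ∂_{k+1}:

  H_0: rank C_0 − rank ∂_1 = 6 − 5 = 1, and the invariant factors of ∂_1 are all 1, so H_0 = Z.
  H_1: rank ker ∂_1 − rank ∂_2 = (12 − 5) − 6 = 1, and the invariant factors of ∂_2 are all 1, so H_1 = Z.
  H_2: rank ker ∂_2 − rank ∂_3 = (6 − 6) − 0 = 0, and there is no ∂_3, so H_2 = 0.

As a check, the Euler characteristic is 6 − 12 + 6 = 0, which agrees with 1 − 1 + 0 = 0.
(K is a triangulation of the cylinder S^1 x I.)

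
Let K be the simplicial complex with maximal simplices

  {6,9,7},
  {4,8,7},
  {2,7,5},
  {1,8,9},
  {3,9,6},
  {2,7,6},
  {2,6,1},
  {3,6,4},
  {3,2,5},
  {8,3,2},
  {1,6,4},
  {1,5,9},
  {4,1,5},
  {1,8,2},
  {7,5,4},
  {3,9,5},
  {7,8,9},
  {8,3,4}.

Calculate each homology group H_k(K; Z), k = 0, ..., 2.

Order the vertices as 1 < 2 < 3 < 4 < 5 < 6 < 7 < 8 < 9. Listing each simplex with vertices in this order, K has dimension 2 with simplices:

  0-simplices (9): [1], [2], [3], [4], [5], [6], [7], [8], [9]
  1-simplices (27): (27 of them)
  2-simplices (18): [1,2,6], [1,2,8], [1,4,5], [1,4,6], [1,5,9], [1,8,9], [2,3,5], [2,3,8], [2,5,7], [2,6,7], [3,4,6], [3,4,8], [3,5,9], [3,6,9], [4,5,7], [4,7,8], [6,7,9], [7,8,9]

giving chain groups C_0 ≅ Z^9, C_1 ≅ Z^27, C_2 ≅ Z^18.

The boundary map ∂_1: C_1 → C_0 maps an edge to its endpoints' difference, ∂[p,q] = q − p. For instance
  ∂[3,4] = [4] − [3].
The 9×27 boundary matrix has rank 8 and Smith normal form diag(1,1,1,1,1,1,1,1).

The boundary map ∂_2: C_2 → C_1 sends each 2-simplex [p,q,r] to [q,r] − [p,r] + [p,q]. For instance
  ∂[7,8,9] = [8,9] − [7,9] + [7,8],
  ∂[1,4,6] = [4,6] − [1,6] + [1,4].
This gives a 27×18 integer matrix of rank 17; reducing to Smith normal form yields diagonal entries (1,1,1,1,1,1,1,1,1,1,1,1,1,1,1,1,1).

From H_k ≅ ker(∂_k) / im(∂_{k+1}) we obtain:

  H_0: rank C_0 − rank ∂_1 = 9 − 8 = 1, and the invariant factors of ∂_1 are all 1, so H_0 ≅ Z.
  H_1: rank ker ∂_1 − rank ∂_2 = (27 − 8) − 17 = 2, and the invariant factors of ∂_2 are all 1, so H_1 ≅ Z^2.
  H_2: rank ker ∂_2 − rank ∂_3 = (18 − 17) − 0 = 1, and there is no ∂_3, so H_2 ≅ Z.

(K is a triangulation of the torus T^2.)

H_0 ≅ Z,  H_1 ≅ Z^2,  H_2 ≅ Z.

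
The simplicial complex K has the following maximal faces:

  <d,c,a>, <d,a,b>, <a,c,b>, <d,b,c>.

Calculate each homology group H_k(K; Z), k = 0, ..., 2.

Fix the vertex order a < b < c < d and write every simplex with vertices in increasing order. Then dim K = 2 and the simplices of K are:

  0-simplices (4): a, b, c, d
  1-simplices (6): ab, ac, ad, bc, bd, cd
  2-simplices (4): abc, abd, acd, bcd

so the chain groups are C_0 ≅ Z^4, C_1 ≅ Z^6, C_2 ≅ Z^4.

∂_1: C_1 → C_0 maps an edge to its endpoints' difference, ∂[p,q] = q − p.
This gives a 4×6 integer matrix of rank 3; reducing to Smith normal form yields diagonal entries (1,1,1).

∂_2: C_2 → C_1 sends each 2-simplex [p,q,r] to [q,r] − [p,r] + [p,q]. For instance
  ∂abd = bd − ad + ab,
  ∂acd = cd − ad + ac.
As a 6×4 matrix over Z this has rank 3, with invariant factors (1,1,1).

Now H_k = ker ∂_k / im ∂_{k+1}, so:

  H_0: rank C_0 − rank ∂_1 = 4 − 3 = 1, and the invariant factors of ∂_1 are all 1, so H_0 ≅ Z.
  H_1: rank ker ∂_1 − rank ∂_2 = (6 − 3) − 3 = 0, and the invariant factors of ∂_2 are all 1, so H_1 ≅ 0.
  H_2: rank ker ∂_2 − rank ∂_3 = (4 − 3) − 0 = 1, and there is no ∂_3, so H_2 ≅ Z.

As a check, the Euler characteristic is 4 − 6 + 4 = 2, which agrees with 1 − 0 + 1 = 2.
(K is a triangulation of the 2-sphere S^2.)

H_0 ≅ Z,  H_1 = 0,  H_2 ≅ Z.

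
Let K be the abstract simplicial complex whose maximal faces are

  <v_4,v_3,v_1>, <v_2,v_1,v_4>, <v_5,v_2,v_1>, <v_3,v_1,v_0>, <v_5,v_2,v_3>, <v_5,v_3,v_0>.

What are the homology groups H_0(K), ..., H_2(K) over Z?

K has 6 vertices, 12 edges, 6 triangles.
rank ∂_0 = 0, rank ∂_1 = 5 ⇒ b_0 = 6 − 0 − 5 = 1; all invariant factors of ∂_1 are 1 so no torsion. So H_0 = Z.
rank ∂_1 = 5, rank ∂_2 = 6 ⇒ b_1 = 12 − 5 − 6 = 1; all invariant factors of ∂_2 are 1 so no torsion. So H_1 = Z.
rank ∂_2 = 6, rank ∂_3 = 0 ⇒ b_2 = 6 − 6 − 0 = 0. So H_2 = 0.

H_0 ≅ Z,  H_1 ≅ Z,  H_2 = 0.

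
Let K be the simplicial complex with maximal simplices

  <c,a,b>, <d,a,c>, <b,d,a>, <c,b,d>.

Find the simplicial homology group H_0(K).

H_0 = Z.

Fix the vertex order a < b < c < d and write every simplex with vertices in increasing order. Then dim K = 2 and the simplices of K are:

  0-simplices (4): a, b, c, d
  1-simplices (6): ab, ac, ad, bc, bd, cd
  2-simplices (4): abc, abd, acd, bcd

Hence C_0 ≅ Z^4, C_1 ≅ Z^6, C_2 ≅ Z^4.

The boundary map ∂_1: C_1 → C_0 maps an edge to its endpoints' difference, ∂[p,q] = q − p. For instance
  ∂ad = d − a.
As a 4×6 matrix over Z this has rank 3, with invariant factors (1,1,1).

The boundary map ∂_2: C_2 → C_1 maps a triangle to the signed sum of its edges. For instance
  ∂bcd = cd − bd + bc,
  ∂acd = cd − ad + ac.
As a 6×4 matrix over Z this has rank 3, with invariant factors (1,1,1).

Computing H_k = (kernel of ∂_k) / (image of ∂_{k+1}):

  H_0: rank C_0 − rank ∂_1 = 4 − 3 = 1, and the invariant factors of ∂_1 are all 1, so H_0 = Z.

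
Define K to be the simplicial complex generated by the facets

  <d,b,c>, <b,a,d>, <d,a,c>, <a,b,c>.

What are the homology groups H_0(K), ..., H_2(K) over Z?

Take the total order a < b < c < d on the vertex set. Then K (dimension 2) consists of the simplices:

  0-simplices (4): a, b, c, d
  1-simplices (6): ab, ac, ad, bc, bd, cd
  2-simplices (4): abc, abd, acd, bcd

Hence C_0 ≅ Z^4, C_1 ≅ Z^6, C_2 ≅ Z^4.

∂_1: C_1 → C_0 maps an edge to its endpoints' difference, ∂[p,q] = q − p. For instance
  ∂ac = c − a.
The 4×6 boundary matrix has rank 3 and Smith normal form diag(1,1,1).

The boundary map ∂_2: C_2 → C_1 sends each 2-simplex [p,q,r] to [q,r] − [p,r] + [p,q]. For instance
  ∂abd = bd − ad + ab,
  ∂bcd = cd − bd + bc.
This gives a 6×4 integer matrix of rank 3; reducing to Smith normal form yields diagonal entries (1,1,1).

From H_k ≅ ker(∂_k) / im(∂_{k+1}) we obtain:

  H_0: rank C_0 − rank ∂_1 = 4 − 3 = 1, and the invariant factors of ∂_1 are all 1, so H_0 ≅ Z.
  H_1: rank ker ∂_1 − rank ∂_2 = (6 − 3) − 3 = 0, and the invariant factors of ∂_2 are all 1, so H_1 ≅ 0.
  H_2: rank ker ∂_2 − rank ∂_3 = (4 − 3) − 0 = 1, and there is no ∂_3, so H_2 ≅ Z.

(K is a triangulation of the 2-sphere S^2.)

H_0 = Z,  H_1 = 0,  H_2 = Z.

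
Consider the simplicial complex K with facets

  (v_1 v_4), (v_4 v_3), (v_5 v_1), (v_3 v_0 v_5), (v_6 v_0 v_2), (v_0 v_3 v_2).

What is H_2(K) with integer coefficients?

H_2 ≅ 0.

Take the total order v_0 < v_1 < v_2 < v_3 < v_4 < v_5 < v_6 on the vertex set. Then K (dimension 2) consists of the simplices:

  0-simplices (7): [v_0], [v_1], [v_2], [v_3], [v_4], [v_5], [v_6]
  1-simplices (10): [v_0,v_2], [v_0,v_3], [v_0,v_5], [v_0,v_6], [v_1,v_4], [v_1,v_5], [v_2,v_3], [v_2,v_6], [v_3,v_4], [v_3,v_5]
  2-simplices (3): [v_0,v_2,v_3], [v_0,v_2,v_6], [v_0,v_3,v_5]

so the chain groups are C_0 ≅ Z^7, C_1 ≅ Z^10, C_2 ≅ Z^3.

The boundary map ∂_1: C_1 → C_0 maps an edge to its endpoints' difference, ∂[p,q] = q − p. For instance
  ∂[v_1,v_5] = [v_5] − [v_1].
As a 7×10 matrix over Z this has rank 6, with invariant factors (1,1,1,1,1,1).

∂_2: C_2 → C_1 acts by ∂[p,q,r] = [q,r] − [p,r] + [p,q]. For instance
  ∂[v_0,v_2,v_3] = [v_2,v_3] − [v_0,v_3] + [v_0,v_2],
  ∂[v_0,v_2,v_6] = [v_2,v_6] − [v_0,v_6] + [v_0,v_2].
As a 10×3 matrix over Z this has rank 3, with invariant factors (1,1,1).

From H_k ≅ ker(∂_k) / im(∂_{k+1}) we obtain:

  H_2: rank ker ∂_2 − rank ∂_3 = (3 − 3) − 0 = 0, and there is no ∂_3, so H_2 ≅ 0.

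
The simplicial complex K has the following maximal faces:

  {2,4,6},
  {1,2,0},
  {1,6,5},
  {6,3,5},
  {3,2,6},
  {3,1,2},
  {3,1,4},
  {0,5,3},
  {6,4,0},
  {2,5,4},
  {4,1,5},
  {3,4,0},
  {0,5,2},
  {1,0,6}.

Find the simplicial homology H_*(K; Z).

H_0 ≅ Z,  H_1 ≅ Z^2,  H_2 ≅ Z.

K has 7 vertices, 21 edges, 14 triangles.
rank ∂_0 = 0, rank ∂_1 = 6 ⇒ b_0 = 7 − 0 − 6 = 1; all invariant factors of ∂_1 are 1 so no torsion. So H_0 = Z.
rank ∂_1 = 6, rank ∂_2 = 13 ⇒ b_1 = 21 − 6 − 13 = 2; all invariant factors of ∂_2 are 1 so no torsion. So H_1 = Z^2.
rank ∂_2 = 13, rank ∂_3 = 0 ⇒ b_2 = 14 − 13 − 0 = 1. So H_2 = Z.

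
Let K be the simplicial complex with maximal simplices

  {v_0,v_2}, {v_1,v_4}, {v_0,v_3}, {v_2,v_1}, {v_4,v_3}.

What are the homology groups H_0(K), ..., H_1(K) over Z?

We work with the vertex ordering v_0 < v_1 < v_2 < v_3 < v_4. The simplices of K, each written with vertices in increasing order, are:

  0-simplices (5): [v_0], [v_1], [v_2], [v_3], [v_4]
  1-simplices (5): [v_0,v_2], [v_0,v_3], [v_1,v_2], [v_1,v_4], [v_3,v_4]

giving chain groups C_0 ≅ Z^5, C_1 ≅ Z^5.

Boundary ∂_1: C_1 → C_0 maps an edge to its endpoints' difference, ∂[p,q] = q − p.
This gives a 5×5 integer matrix of rank 4; reducing to Smith normal form yields diagonal entries (1,1,1,1).

Reading off H_k = ker ∂_k / im ∂_{k+1}:

  H_0: rank C_0 − rank ∂_1 = 5 − 4 = 1, and the invariant factors of ∂_1 are all 1, so H_0 = Z.
  H_1: rank ker ∂_1 − rank ∂_2 = (5 − 4) − 0 = 1, and there is no ∂_2, so H_1 = Z.

H_0 = Z,  H_1 = Z.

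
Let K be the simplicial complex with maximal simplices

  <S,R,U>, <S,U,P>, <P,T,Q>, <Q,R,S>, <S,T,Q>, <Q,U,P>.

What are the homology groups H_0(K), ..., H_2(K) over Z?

Take the total order P < Q < R < S < T < U on the vertex set. Then K (dimension 2) consists of the simplices:

  0-simplices (6): P, Q, R, S, T, U
  1-simplices (12): PQ, PS, PT, PU, QR, QS, QT, QU, RS, RU, ST, SU
  2-simplices (6): PQT, PQU, PSU, QRS, QST, RSU

giving chain groups C_0 ≅ Z^6, C_1 ≅ Z^12, C_2 ≅ Z^6.

∂_1: C_1 → C_0 is given by ∂[p,q] = [q] − [p]. For instance
  ∂PQ = Q − P.
As a 6×12 matrix over Z this has rank 5, with invariant factors (1,1,1,1,1).

∂_2: C_2 → C_1 acts by ∂[p,q,r] = [q,r] − [p,r] + [p,q]. For instance
  ∂RSU = SU − RU + RS,
  ∂PQU = QU − PU + PQ.
The resulting 12×6 matrix has rank 6, and its Smith normal form has invariant factors (1,1,1,1,1,1).

Reading off H_k = ker ∂_k / im ∂_{k+1}:

  H_0: rank C_0 − rank ∂_1 = 6 − 5 = 1, and the invariant factors of ∂_1 are all 1, so H_0 ≅ Z.
  H_1: rank ker ∂_1 − rank ∂_2 = (12 − 5) − 6 = 1, and the invariant factors of ∂_2 are all 1, so H_1 ≅ Z.
  H_2: rank ker ∂_2 − rank ∂_3 = (6 − 6) − 0 = 0, and there is no ∂_3, so H_2 ≅ 0.

As a check, the Euler characteristic is 6 − 12 + 6 = 0, which agrees with 1 − 1 + 0 = 0.
(K is a triangulation of the cylinder S^1 x I.)

H_0 ≅ Z,  H_1 ≅ Z,  H_2 = 0.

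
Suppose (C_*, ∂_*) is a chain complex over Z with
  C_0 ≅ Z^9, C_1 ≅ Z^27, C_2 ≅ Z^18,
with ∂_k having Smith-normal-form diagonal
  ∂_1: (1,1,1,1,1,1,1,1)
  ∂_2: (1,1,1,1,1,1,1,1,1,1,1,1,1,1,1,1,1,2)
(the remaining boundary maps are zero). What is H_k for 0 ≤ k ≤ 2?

H_0: b_0 = 9 − 0 − 8 = 1; torsion from ∂_1 factors > 1: none. So H_0 ≅ Z.
H_1: b_1 = 27 − 8 − 18 = 1; torsion from ∂_2 factors > 1: [2]. So H_1 ≅ Z ⊕ Z/2.
H_2: b_2 = 18 − 18 − 0 = 0; torsion from ∂_3 factors > 1: none. So H_2 ≅ 0.

H_0 ≅ Z,  H_1 ≅ Z ⊕ Z/2,  H_2 = 0.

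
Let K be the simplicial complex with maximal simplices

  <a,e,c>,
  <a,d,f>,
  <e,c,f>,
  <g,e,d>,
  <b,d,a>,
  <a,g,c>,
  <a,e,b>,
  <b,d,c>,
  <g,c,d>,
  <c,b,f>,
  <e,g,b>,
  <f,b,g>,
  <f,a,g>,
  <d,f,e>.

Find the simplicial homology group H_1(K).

H_1 = Z^2.

K has 7 vertices, 21 edges, 14 triangles.
rank ∂_1 = 6, rank ∂_2 = 13 ⇒ b_1 = 21 − 6 − 13 = 2; all invariant factors of ∂_2 are 1 so no torsion. So H_1 ≅ Z^2.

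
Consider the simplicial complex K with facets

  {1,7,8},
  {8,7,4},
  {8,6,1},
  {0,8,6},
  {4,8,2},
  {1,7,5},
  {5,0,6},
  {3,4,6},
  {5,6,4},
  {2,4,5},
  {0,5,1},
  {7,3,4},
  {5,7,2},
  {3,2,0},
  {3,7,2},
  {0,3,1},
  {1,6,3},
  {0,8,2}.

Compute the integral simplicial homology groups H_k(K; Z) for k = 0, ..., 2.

Take the total order 0 < 1 < 2 < 3 < 4 < 5 < 6 < 7 < 8 on the vertex set. Then K (dimension 2) consists of the simplices:

  0-simplices (9): [0], [1], [2], [3], [4], [5], [6], [7], [8]
  1-simplices (27): (27 of them)
  2-simplices (18): [0,1,3], [0,1,5], [0,2,3], [0,2,8], [0,5,6], [0,6,8], [1,3,6], [1,5,7], [1,6,8], [1,7,8], [2,3,7], [2,4,5], [2,4,8], [2,5,7], [3,4,6], [3,4,7], [4,5,6], [4,7,8]

Hence C_0 ≅ Z^9, C_1 ≅ Z^27, C_2 ≅ Z^18.

Boundary ∂_1: C_1 → C_0 sends each edge [p,q] (with p < q) to q − p. For instance
  ∂[3,7] = [7] − [3].
As a 9×27 matrix over Z this has rank 8, with invariant factors (1,1,1,1,1,1,1,1).

The boundary map ∂_2: C_2 → C_1 maps a triangle to the signed sum of its edges. For instance
  ∂[2,5,7] = [5,7] − [2,7] + [2,5],
  ∂[4,7,8] = [7,8] − [4,8] + [4,7].
This gives a 27×18 integer matrix of rank 18; reducing to Smith normal form yields diagonal entries (1,1,1,1,1,1,1,1,1,1,1,1,1,1,1,1,1,2).

From H_k ≅ ker(∂_k) / im(∂_{k+1}) we obtain:

  H_0: rank C_0 − rank ∂_1 = 9 − 8 = 1, and the invariant factors of ∂_1 are all 1, so H_0 = Z.
  H_1: rank ker ∂_1 − rank ∂_2 = (27 − 8) − 18 = 1, and ∂_2 has invariant factor 2 > 1, so H_1 = Z × Z/2.
  H_2: rank ker ∂_2 − rank ∂_3 = (18 − 18) − 0 = 0, and there is no ∂_3, so H_2 = 0.

H_0 ≅ Z,  H_1 ≅ Z × Z/2,  H_2 = 0.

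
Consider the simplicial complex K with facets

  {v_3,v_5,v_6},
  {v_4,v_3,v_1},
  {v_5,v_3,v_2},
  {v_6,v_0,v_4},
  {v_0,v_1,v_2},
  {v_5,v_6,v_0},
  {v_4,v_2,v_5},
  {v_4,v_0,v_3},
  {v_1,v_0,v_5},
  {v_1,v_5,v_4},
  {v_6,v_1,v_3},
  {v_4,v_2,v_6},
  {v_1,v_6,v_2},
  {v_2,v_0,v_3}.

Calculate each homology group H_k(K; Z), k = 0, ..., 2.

H_0 = Z,  H_1 = Z^2,  H_2 = Z.

Order the vertices as v_0 < v_1 < v_2 < v_3 < v_4 < v_5 < v_6. Listing each simplex with vertices in this order, K has dimension 2 with simplices:

  0-simplices (7): [v_0], [v_1], [v_2], [v_3], [v_4], [v_5], [v_6]
  1-simplices (21): (21 of them)
  2-simplices (14): (14 of them)

Hence C_0 ≅ Z^7, C_1 ≅ Z^21, C_2 ≅ Z^14.

Boundary ∂_1: C_1 → C_0 sends each edge [p,q] (with p < q) to q − p.
As a 7×21 matrix over Z this has rank 6, with invariant factors (1,1,1,1,1,1).

Boundary ∂_2: C_2 → C_1 acts by ∂[p,q,r] = [q,r] − [p,r] + [p,q]. For instance
  ∂[v_0,v_2,v_3] = [v_2,v_3] − [v_0,v_3] + [v_0,v_2],
  ∂[v_1,v_3,v_4] = [v_3,v_4] − [v_1,v_4] + [v_1,v_3].
The resulting 21×14 matrix has rank 13, and its Smith normal form has invariant factors (1,1,1,1,1,1,1,1,1,1,1,1,1).

Now H_k = ker ∂_k / im ∂_{k+1}, so:

  H_0: rank C_0 − rank ∂_1 = 7 − 6 = 1, and the invariant factors of ∂_1 are all 1, so H_0 ≅ Z.
  H_1: rank ker ∂_1 − rank ∂_2 = (21 − 6) − 13 = 2, and the invariant factors of ∂_2 are all 1, so H_1 ≅ Z^2.
  H_2: rank ker ∂_2 − rank ∂_3 = (14 − 13) − 0 = 1, and there is no ∂_3, so H_2 ≅ Z.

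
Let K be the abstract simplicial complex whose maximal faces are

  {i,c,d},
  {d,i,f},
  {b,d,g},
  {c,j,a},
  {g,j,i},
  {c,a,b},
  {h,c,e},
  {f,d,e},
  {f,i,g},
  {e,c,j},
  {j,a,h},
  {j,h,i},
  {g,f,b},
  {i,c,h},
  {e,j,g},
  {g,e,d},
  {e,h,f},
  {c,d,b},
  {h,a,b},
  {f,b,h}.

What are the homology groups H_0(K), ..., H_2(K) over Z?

Fix the vertex order a < b < c < d < e < f < g < h < i < j and write every simplex with vertices in increasing order. Then dim K = 2 and the simplices of K are:

  0-simplices (10): a, b, c, d, e, f, g, h, i, j
  1-simplices (30): ab, ac, ah, aj, bc, bd, bf, bg, bh, cd, ce, ch, ci, cj, de, df, dg, di, ef, eg, eh, ej, fg, fh, fi, gi, gj, hi, hj, ij
  2-simplices (20): abc, abh, acj, ahj, bcd, bdg, bfg, bfh, cdi, ceh, cej, chi, def, deg, dfi, efh, egj, fgi, gij, hij

so the chain groups are C_0 ≅ Z^10, C_1 ≅ Z^30, C_2 ≅ Z^20.

The boundary map ∂_1: C_1 → C_0 maps an edge to its endpoints' difference, ∂[p,q] = q − p.
As a 10×30 matrix over Z this has rank 9, with invariant factors (1,1,1,1,1,1,1,1,1).

The boundary map ∂_2: C_2 → C_1 maps a triangle to the signed sum of its edges. For instance
  ∂egj = gj − ej + eg,
  ∂deg = eg − dg + de.
The 30×20 boundary matrix has rank 20 and Smith normal form diag(1,1,1,1,1,1,1,1,1,1,1,1,1,1,1,1,1,1,1,2).

From H_k ≅ ker(∂_k) / im(∂_{k+1}) we obtain:

  H_0: rank C_0 − rank ∂_1 = 10 − 9 = 1, and the invariant factors of ∂_1 are all 1, so H_0 = Z.
  H_1: rank ker ∂_1 − rank ∂_2 = (30 − 9) − 20 = 1, and ∂_2 has invariant factor 2 > 1, so H_1 = Z ⊕ Z/2.
  H_2: rank ker ∂_2 − rank ∂_3 = (20 − 20) − 0 = 0, and there is no ∂_3, so H_2 = 0.

(K is a triangulation of the Klein bottle.)

H_0 = Z,  H_1 = Z ⊕ Z/2,  H_2 = 0.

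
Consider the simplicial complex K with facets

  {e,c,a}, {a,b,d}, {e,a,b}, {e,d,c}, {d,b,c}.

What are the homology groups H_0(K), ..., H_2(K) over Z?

H_0 = Z,  H_1 = Z,  H_2 = 0.

Order the vertices as a < b < c < d < e. Listing each simplex with vertices in this order, K has dimension 2 with simplices:

  0-simplices (5): a, b, c, d, e
  1-simplices (10): ab, ac, ad, ae, bc, bd, be, cd, ce, de
  2-simplices (5): abd, abe, ace, bcd, cde

Hence C_0 ≅ Z^5, C_1 ≅ Z^10, C_2 ≅ Z^5.

∂_1: C_1 → C_0 is given by ∂[p,q] = [q] − [p].
This gives a 5×10 integer matrix of rank 4; reducing to Smith normal form yields diagonal entries (1,1,1,1).

Boundary ∂_2: C_2 → C_1 acts by ∂[p,q,r] = [q,r] − [p,r] + [p,q]. For instance
  ∂abe = be − ae + ab,
  ∂ace = ce − ae + ac.
The 10×5 boundary matrix has rank 5 and Smith normal form diag(1,1,1,1,1).

Reading off H_k = ker ∂_k / im ∂_{k+1}:

  H_0: rank C_0 − rank ∂_1 = 5 − 4 = 1, and the invariant factors of ∂_1 are all 1, so H_0 = Z.
  H_1: rank ker ∂_1 − rank ∂_2 = (10 − 4) − 5 = 1, and the invariant factors of ∂_2 are all 1, so H_1 = Z.
  H_2: rank ker ∂_2 − rank ∂_3 = (5 − 5) − 0 = 0, and there is no ∂_3, so H_2 = 0.

(K is a triangulation of the Möbius band.)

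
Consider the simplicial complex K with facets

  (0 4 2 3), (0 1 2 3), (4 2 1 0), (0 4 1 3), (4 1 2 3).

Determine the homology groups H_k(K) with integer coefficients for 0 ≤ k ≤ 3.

Fix the vertex order 0 < 1 < 2 < 3 < 4 and write every simplex with vertices in increasing order. Then dim K = 3 and the simplices of K are:

  0-simplices (5): [0], [1], [2], [3], [4]
  1-simplices (10): [0,1], [0,2], [0,3], [0,4], [1,2], [1,3], [1,4], [2,3], [2,4], [3,4]
  2-simplices (10): [0,1,2], [0,1,3], [0,1,4], [0,2,3], [0,2,4], [0,3,4], [1,2,3], [1,2,4], [1,3,4], [2,3,4]
  3-simplices (5): [0,1,2,3], [0,1,2,4], [0,1,3,4], [0,2,3,4], [1,2,3,4]

so the chain groups are C_0 ≅ Z^5, C_1 ≅ Z^10, C_2 ≅ Z^10, C_3 ≅ Z^5.

∂_1: C_1 → C_0 is given by ∂[p,q] = [q] − [p]. For instance
  ∂[3,4] = [4] − [3].
The resulting 5×10 matrix has rank 4, and its Smith normal form has invariant factors (1,1,1,1).

Boundary ∂_2: C_2 → C_1 acts by ∂[p,q,r] = [q,r] − [p,r] + [p,q]. For instance
  ∂[0,2,3] = [2,3] − [0,3] + [0,2],
  ∂[1,2,4] = [2,4] − [1,4] + [1,2].
The resulting 10×10 matrix has rank 6, and its Smith normal form has invariant factors (1,1,1,1,1,1).

∂_3: C_3 → C_2 sends each 3-simplex σ to the alternating sum Σ_i (−1)^i (σ with its i-th vertex removed). For instance
  ∂[0,1,2,4] = [1,2,4] − [0,2,4] + [0,1,4] − [0,1,2],
  ∂[1,2,3,4] = [2,3,4] − [1,3,4] + [1,2,4] − [1,2,3].
This gives a 10×5 integer matrix of rank 4; reducing to Smith normal form yields diagonal entries (1,1,1,1).

Reading off H_k = ker ∂_k / im ∂_{k+1}:

  H_0: rank C_0 − rank ∂_1 = 5 − 4 = 1, and the invariant factors of ∂_1 are all 1, so H_0 = Z.
  H_1: rank ker ∂_1 − rank ∂_2 = (10 − 4) − 6 = 0, and the invariant factors of ∂_2 are all 1, so H_1 = 0.
  H_2: rank ker ∂_2 − rank ∂_3 = (10 − 6) − 4 = 0, and the invariant factors of ∂_3 are all 1, so H_2 = 0.
  H_3: rank ker ∂_3 − rank ∂_4 = (5 − 4) − 0 = 1, and there is no ∂_4, so H_3 = Z.

(K is a triangulation of the 3-sphere S^3.)

H_0 = Z,  H_1 = 0,  H_2 = 0,  H_3 = Z.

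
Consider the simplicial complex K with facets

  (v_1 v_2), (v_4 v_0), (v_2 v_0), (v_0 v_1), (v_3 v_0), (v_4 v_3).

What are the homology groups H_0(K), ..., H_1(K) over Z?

Order the vertices as v_0 < v_1 < v_2 < v_3 < v_4. Listing each simplex with vertices in this order, K has dimension 1 with simplices:

  0-simplices (5): [v_0], [v_1], [v_2], [v_3], [v_4]
  1-simplices (6): [v_0,v_1], [v_0,v_2], [v_0,v_3], [v_0,v_4], [v_1,v_2], [v_3,v_4]

giving chain groups C_0 ≅ Z^5, C_1 ≅ Z^6.

∂_1: C_1 → C_0 is given by ∂[p,q] = [q] − [p]. For instance
  ∂[v_0,v_1] = [v_1] − [v_0].
This gives a 5×6 integer matrix of rank 4; reducing to Smith normal form yields diagonal entries (1,1,1,1).

From H_k ≅ ker(∂_k) / im(∂_{k+1}) we obtain:

  H_0: rank C_0 − rank ∂_1 = 5 − 4 = 1, and the invariant factors of ∂_1 are all 1, so H_0 = Z.
  H_1: rank ker ∂_1 − rank ∂_2 = (6 − 4) − 0 = 2, and there is no ∂_2, so H_1 = Z^2.

As a check, the Euler characteristic is 5 − 6 = -1, which agrees with 1 − 2 = -1.
(K is a triangulation of a wedge of 2 circles.)

H_0 ≅ Z,  H_1 ≅ Z^2.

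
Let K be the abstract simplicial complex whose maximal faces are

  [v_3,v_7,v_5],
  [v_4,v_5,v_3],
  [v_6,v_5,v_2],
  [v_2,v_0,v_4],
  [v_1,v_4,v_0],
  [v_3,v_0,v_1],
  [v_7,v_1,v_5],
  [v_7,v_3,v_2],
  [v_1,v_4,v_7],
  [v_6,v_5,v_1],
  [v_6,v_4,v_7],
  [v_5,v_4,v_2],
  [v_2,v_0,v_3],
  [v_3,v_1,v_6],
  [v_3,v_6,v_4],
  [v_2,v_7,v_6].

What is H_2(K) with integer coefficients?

Order the vertices as v_0 < v_1 < v_2 < v_3 < v_4 < v_5 < v_6 < v_7. Listing each simplex with vertices in this order, K has dimension 2 with simplices:

  0-simplices (8): [v_0], [v_1], [v_2], [v_3], [v_4], [v_5], [v_6], [v_7]
  1-simplices (24): (24 of them)
  2-simplices (16): (16 of them)

Hence C_0 ≅ Z^8, C_1 ≅ Z^24, C_2 ≅ Z^16.

Boundary ∂_1: C_1 → C_0 maps an edge to its endpoints' difference, ∂[p,q] = q − p. For instance
  ∂[v_1,v_7] = [v_7] − [v_1].
As a 8×24 matrix over Z this has rank 7, with invariant factors (1,1,1,1,1,1,1).

Boundary ∂_2: C_2 → C_1 maps a triangle to the signed sum of its edges. For instance
  ∂[v_3,v_5,v_7] = [v_5,v_7] − [v_3,v_7] + [v_3,v_5],
  ∂[v_0,v_1,v_4] = [v_1,v_4] − [v_0,v_4] + [v_0,v_1].
This gives a 24×16 integer matrix of rank 15; reducing to Smith normal form yields diagonal entries (1,1,1,1,1,1,1,1,1,1,1,1,1,1,1).

Reading off H_k = ker ∂_k / im ∂_{k+1}:

  H_2: rank ker ∂_2 − rank ∂_3 = (16 − 15) − 0 = 1, and there is no ∂_3, so H_2 ≅ Z.

H_2 ≅ Z.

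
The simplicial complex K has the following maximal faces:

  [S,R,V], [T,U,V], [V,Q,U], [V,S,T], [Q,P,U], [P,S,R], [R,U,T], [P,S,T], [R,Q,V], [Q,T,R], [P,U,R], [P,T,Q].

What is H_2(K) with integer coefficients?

Fix the vertex order P < Q < R < S < T < U < V and write every simplex with vertices in increasing order. Then dim K = 2 and the simplices of K are:

  0-simplices (7): P, Q, R, S, T, U, V
  1-simplices (18): PQ, PR, PS, PT, PU, QR, QT, QU, QV, RS, RT, RU, RV, ST, SV, TU, TV, UV
  2-simplices (12): PQT, PQU, PRS, PRU, PST, QRT, QRV, QUV, RSV, RTU, STV, TUV

Hence C_0 ≅ Z^7, C_1 ≅ Z^18, C_2 ≅ Z^12.

The boundary map ∂_1: C_1 → C_0 is given by ∂[p,q] = [q] − [p].
The 7×18 boundary matrix has rank 6 and Smith normal form diag(1,1,1,1,1,1).

∂_2: C_2 → C_1 maps a triangle to the signed sum of its edges. For instance
  ∂QRT = RT − QT + QR,
  ∂STV = TV − SV + ST.
This gives a 18×12 integer matrix of rank 12; reducing to Smith normal form yields diagonal entries (1,1,1,1,1,1,1,1,1,1,1,2).

Reading off H_k = ker ∂_k / im ∂_{k+1}:

  H_2: rank ker ∂_2 − rank ∂_3 = (12 − 12) − 0 = 0, and there is no ∂_3, so H_2 = 0.

H_2 ≅ 0.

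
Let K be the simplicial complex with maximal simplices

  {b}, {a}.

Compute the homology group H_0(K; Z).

We work with the vertex ordering a < b. The simplices of K, each written with vertices in increasing order, are:

  0-simplices (2): a, b

Hence C_0 ≅ Z^2.

From H_k ≅ ker(∂_k) / im(∂_{k+1}) we obtain:

  H_0: rank C_0 − rank ∂_1 = 2 − 0 = 2, and there is no ∂_1, so H_0 ≅ Z^2.

H_0 ≅ Z^2.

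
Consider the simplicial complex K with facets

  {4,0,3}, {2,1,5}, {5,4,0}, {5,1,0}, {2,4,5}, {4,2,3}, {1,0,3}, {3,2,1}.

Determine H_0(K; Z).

H_0 = Z.

Order the vertices as 0 < 1 < 2 < 3 < 4 < 5. Listing each simplex with vertices in this order, K has dimension 2 with simplices:

  0-simplices (6): [0], [1], [2], [3], [4], [5]
  1-simplices (12): [0,1], [0,3], [0,4], [0,5], [1,2], [1,3], [1,5], [2,3], [2,4], [2,5], [3,4], [4,5]
  2-simplices (8): [0,1,3], [0,1,5], [0,3,4], [0,4,5], [1,2,3], [1,2,5], [2,3,4], [2,4,5]

Hence C_0 ≅ Z^6, C_1 ≅ Z^12, C_2 ≅ Z^8.

Boundary ∂_1: C_1 → C_0 maps an edge to its endpoints' difference, ∂[p,q] = q − p.
The resulting 6×12 matrix has rank 5, and its Smith normal form has invariant factors (1,1,1,1,1).

∂_2: C_2 → C_1 maps a triangle to the signed sum of its edges. For instance
  ∂[0,3,4] = [3,4] − [0,4] + [0,3],
  ∂[2,4,5] = [4,5] − [2,5] + [2,4].
As a 12×8 matrix over Z this has rank 7, with invariant factors (1,1,1,1,1,1,1).

Now H_k = ker ∂_k / im ∂_{k+1}, so:

  H_0: rank C_0 − rank ∂_1 = 6 − 5 = 1, and the invariant factors of ∂_1 are all 1, so H_0 = Z.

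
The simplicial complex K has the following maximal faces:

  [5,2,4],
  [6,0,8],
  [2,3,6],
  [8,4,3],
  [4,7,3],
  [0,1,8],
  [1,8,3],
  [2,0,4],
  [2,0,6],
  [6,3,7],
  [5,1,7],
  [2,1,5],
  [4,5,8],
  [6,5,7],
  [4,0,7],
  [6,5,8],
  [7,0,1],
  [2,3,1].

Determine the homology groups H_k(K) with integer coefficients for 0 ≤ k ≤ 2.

K has 9 vertices, 27 edges, 18 triangles.
rank ∂_0 = 0, rank ∂_1 = 8 ⇒ b_0 = 9 − 0 − 8 = 1; all invariant factors of ∂_1 are 1 so no torsion. So H_0 ≅ Z.
rank ∂_1 = 8, rank ∂_2 = 17 ⇒ b_1 = 27 − 8 − 17 = 2; all invariant factors of ∂_2 are 1 so no torsion. So H_1 ≅ Z^2.
rank ∂_2 = 17, rank ∂_3 = 0 ⇒ b_2 = 18 − 17 − 0 = 1. So H_2 ≅ Z.

H_0 = Z,  H_1 = Z^2,  H_2 = Z.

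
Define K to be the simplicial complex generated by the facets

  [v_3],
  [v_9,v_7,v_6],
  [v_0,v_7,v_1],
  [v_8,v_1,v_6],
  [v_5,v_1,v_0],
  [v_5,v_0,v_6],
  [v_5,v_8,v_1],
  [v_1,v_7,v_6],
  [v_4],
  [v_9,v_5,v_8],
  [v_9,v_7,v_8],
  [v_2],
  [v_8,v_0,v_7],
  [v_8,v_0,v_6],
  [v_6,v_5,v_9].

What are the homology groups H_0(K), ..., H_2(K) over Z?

Order the vertices as v_0 < v_1 < v_2 < v_3 < v_4 < v_5 < v_6 < v_7 < v_8 < v_9. Listing each simplex with vertices in this order, K has dimension 2 with simplices:

  0-simplices (10): [v_0], [v_1], [v_2], [v_3], [v_4], [v_5], [v_6], [v_7], [v_8], [v_9]
  1-simplices (18): (18 of them)
  2-simplices (12): (12 of them)

so the chain groups are C_0 ≅ Z^10, C_1 ≅ Z^18, C_2 ≅ Z^12.

∂_1: C_1 → C_0 is given by ∂[p,q] = [q] − [p]. For instance
  ∂[v_0,v_5] = [v_5] − [v_0].
The resulting 10×18 matrix has rank 6, and its Smith normal form has invariant factors (1,1,1,1,1,1).

Boundary ∂_2: C_2 → C_1 maps a triangle to the signed sum of its edges. For instance
  ∂[v_1,v_6,v_8] = [v_6,v_8] − [v_1,v_8] + [v_1,v_6],
  ∂[v_5,v_6,v_9] = [v_6,v_9] − [v_5,v_9] + [v_5,v_6].
The resulting 18×12 matrix has rank 12, and its Smith normal form has invariant factors (1,1,1,1,1,1,1,1,1,1,1,2).

Now H_k = ker ∂_k / im ∂_{k+1}, so:

  H_0: rank C_0 − rank ∂_1 = 10 − 6 = 4, and the invariant factors of ∂_1 are all 1, so H_0 ≅ Z^4.
  H_1: rank ker ∂_1 − rank ∂_2 = (18 − 6) − 12 = 0, and ∂_2 has invariant factor 2 > 1, so H_1 ≅ Z/2.
  H_2: rank ker ∂_2 − rank ∂_3 = (12 − 12) − 0 = 0, and there is no ∂_3, so H_2 ≅ 0.

As a check, the Euler characteristic is 10 − 18 + 12 = 4, which agrees with 4 − 0 + 0 = 4.
(K is a triangulation of the disjoint union of the real projective plane RP^2 and a set of 3 points.)

H_0 = Z^4,  H_1 = Z/2,  H_2 = 0.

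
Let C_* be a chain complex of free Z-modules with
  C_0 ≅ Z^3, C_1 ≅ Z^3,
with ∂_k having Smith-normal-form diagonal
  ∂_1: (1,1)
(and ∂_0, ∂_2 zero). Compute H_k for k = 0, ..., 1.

H_0: b_0 = 3 − 0 − 2 = 1; torsion from ∂_1 factors > 1: none. So H_0 = Z.
H_1: b_1 = 3 − 2 − 0 = 1; torsion from ∂_2 factors > 1: none. So H_1 = Z.

H_0 = Z,  H_1 = Z.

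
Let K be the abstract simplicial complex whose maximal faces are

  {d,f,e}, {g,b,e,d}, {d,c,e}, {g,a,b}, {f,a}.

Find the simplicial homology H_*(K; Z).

Fix the vertex order a < b < c < d < e < f < g and write every simplex with vertices in increasing order. Then dim K = 3 and the simplices of K are:

  0-simplices (7): a, b, c, d, e, f, g
  1-simplices (13): ab, af, ag, bd, be, bg, cd, ce, de, df, dg, ef, eg
  2-simplices (7): abg, bde, bdg, beg, cde, def, deg
  3-simplices (1): bdeg

Hence C_0 ≅ Z^7, C_1 ≅ Z^13, C_2 ≅ Z^7, C_3 ≅ Z^1.

The boundary map ∂_1: C_1 → C_0 is given by ∂[p,q] = [q] − [p]. For instance
  ∂be = e − b.
This gives a 7×13 integer matrix of rank 6; reducing to Smith normal form yields diagonal entries (1,1,1,1,1,1).

Boundary ∂_2: C_2 → C_1 acts by ∂[p,q,r] = [q,r] − [p,r] + [p,q]. For instance
  ∂abg = bg − ag + ab,
  ∂beg = eg − bg + be.
As a 13×7 matrix over Z this has rank 6, with invariant factors (1,1,1,1,1,1).

Boundary ∂_3: C_3 → C_2 sends each 3-simplex σ to the alternating sum Σ_i (−1)^i (σ with its i-th vertex removed). For instance
  ∂bdeg = deg − beg + bdg − bde.
As a 7×1 matrix over Z this has rank 1, with invariant factors (1).

From H_k ≅ ker(∂_k) / im(∂_{k+1}) we obtain:

  H_0: rank C_0 − rank ∂_1 = 7 − 6 = 1, and the invariant factors of ∂_1 are all 1, so H_0 ≅ Z.
  H_1: rank ker ∂_1 − rank ∂_2 = (13 − 6) − 6 = 1, and the invariant factors of ∂_2 are all 1, so H_1 ≅ Z.
  H_2: rank ker ∂_2 − rank ∂_3 = (7 − 6) − 1 = 0, and the invariant factors of ∂_3 are all 1, so H_2 ≅ 0.
  H_3: rank ker ∂_3 − rank ∂_4 = (1 − 1) − 0 = 0, and there is no ∂_4, so H_3 ≅ 0.

As a check, the Euler characteristic is 7 − 13 + 7 − 1 = 0, which agrees with 1 − 1 + 0 − 0 = 0.

H_0 ≅ Z,  H_1 ≅ Z,  H_2 = 0,  H_3 = 0.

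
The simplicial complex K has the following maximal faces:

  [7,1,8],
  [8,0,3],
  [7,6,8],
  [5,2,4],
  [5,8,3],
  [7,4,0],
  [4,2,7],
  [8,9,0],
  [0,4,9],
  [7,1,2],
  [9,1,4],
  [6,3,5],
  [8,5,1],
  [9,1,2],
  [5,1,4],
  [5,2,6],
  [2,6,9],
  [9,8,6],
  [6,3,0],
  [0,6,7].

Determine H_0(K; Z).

Order the vertices as 0 < 1 < 2 < 3 < 4 < 5 < 6 < 7 < 8 < 9. Listing each simplex with vertices in this order, K has dimension 2 with simplices:

  0-simplices (10): [0], [1], [2], [3], [4], [5], [6], [7], [8], [9]
  1-simplices (30): (30 of them)
  2-simplices (20): (20 of them)

so the chain groups are C_0 ≅ Z^10, C_1 ≅ Z^30, C_2 ≅ Z^20.

The boundary map ∂_1: C_1 → C_0 is given by ∂[p,q] = [q] − [p].
The 10×30 boundary matrix has rank 9 and Smith normal form diag(1,1,1,1,1,1,1,1,1).

∂_2: C_2 → C_1 maps a triangle to the signed sum of its edges. For instance
  ∂[0,8,9] = [8,9] − [0,9] + [0,8],
  ∂[2,4,7] = [4,7] − [2,7] + [2,4].
As a 30×20 matrix over Z this has rank 20, with invariant factors (1,1,1,1,1,1,1,1,1,1,1,1,1,1,1,1,1,1,1,2).

Reading off H_k = ker ∂_k / im ∂_{k+1}:

  H_0: rank C_0 − rank ∂_1 = 10 − 9 = 1, and the invariant factors of ∂_1 are all 1, so H_0 = Z.

H_0 ≅ Z.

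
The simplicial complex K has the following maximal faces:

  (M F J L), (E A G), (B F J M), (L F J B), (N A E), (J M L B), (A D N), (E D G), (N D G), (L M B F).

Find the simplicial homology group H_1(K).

Take the total order A < B < D < E < F < G < J < L < M < N on the vertex set. Then K (dimension 3) consists of the simplices:

  0-simplices (10): A, B, D, E, F, G, J, L, M, N
  1-simplices (20): AD, AE, AG, AN, BF, BJ, BL, BM, DE, DG, DN, EG, EN, FJ, FL, FM, GN, JL, JM, LM
  2-simplices (15): ADN, AEG, AEN, BFJ, BFL, BFM, BJL, BJM, BLM, DEG, DGN, FJL, FJM, FLM, JLM
  3-simplices (5): BFJL, BFJM, BFLM, BJLM, FJLM

Hence C_0 ≅ Z^10, C_1 ≅ Z^20, C_2 ≅ Z^15, C_3 ≅ Z^5.

∂_1: C_1 → C_0 sends each edge [p,q] (with p < q) to q − p.
The resulting 10×20 matrix has rank 8, and its Smith normal form has invariant factors (1,1,1,1,1,1,1,1).

Boundary ∂_2: C_2 → C_1 sends each 2-simplex [p,q,r] to [q,r] − [p,r] + [p,q]. For instance
  ∂FJL = JL − FL + FJ,
  ∂BJM = JM − BM + BJ.
The resulting 20×15 matrix has rank 11, and its Smith normal form has invariant factors (1,1,1,1,1,1,1,1,1,1,1).

∂_3: C_3 → C_2 sends each 3-simplex σ to the alternating sum Σ_i (−1)^i (σ with its i-th vertex removed). For instance
  ∂BJLM = JLM − BLM + BJM − BJL,
  ∂FJLM = JLM − FLM + FJM − FJL.
This gives a 15×5 integer matrix of rank 4; reducing to Smith normal form yields diagonal entries (1,1,1,1).

Reading off H_k = ker ∂_k / im ∂_{k+1}:

  H_1: rank ker ∂_1 − rank ∂_2 = (20 − 8) − 11 = 1, and the invariant factors of ∂_2 are all 1, so H_1 = Z.

H_1 ≅ Z.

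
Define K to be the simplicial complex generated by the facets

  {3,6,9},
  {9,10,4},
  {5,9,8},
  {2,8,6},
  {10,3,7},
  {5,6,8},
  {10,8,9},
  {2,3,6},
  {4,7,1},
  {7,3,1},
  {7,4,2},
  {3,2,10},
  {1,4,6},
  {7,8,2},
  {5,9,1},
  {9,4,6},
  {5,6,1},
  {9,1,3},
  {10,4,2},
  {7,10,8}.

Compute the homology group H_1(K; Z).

H_1 = Z ⊕ Z/2.

We work with the vertex ordering 1 < 2 < 3 < 4 < 5 < 6 < 7 < 8 < 9 < 10. The simplices of K, each written with vertices in increasing order, are:

  0-simplices (10): [1], [2], [3], [4], [5], [6], [7], [8], [9], [10]
  1-simplices (30): (30 of them)
  2-simplices (20): (20 of them)

so the chain groups are C_0 ≅ Z^10, C_1 ≅ Z^30, C_2 ≅ Z^20.

The boundary map ∂_1: C_1 → C_0 maps an edge to its endpoints' difference, ∂[p,q] = q − p. For instance
  ∂[5,6] = [6] − [5].
As a 10×30 matrix over Z this has rank 9, with invariant factors (1,1,1,1,1,1,1,1,1).

∂_2: C_2 → C_1 maps a triangle to the signed sum of its edges. For instance
  ∂[8,9,10] = [9,10] − [8,10] + [8,9],
  ∂[5,8,9] = [8,9] − [5,9] + [5,8].
This gives a 30×20 integer matrix of rank 20; reducing to Smith normal form yields diagonal entries (1,1,1,1,1,1,1,1,1,1,1,1,1,1,1,1,1,1,1,2).

Now H_k = ker ∂_k / im ∂_{k+1}, so:

  H_1: rank ker ∂_1 − rank ∂_2 = (30 − 9) − 20 = 1, and ∂_2 has invariant factor 2 > 1, so H_1 ≅ Z ⊕ Z/2.

(K is a triangulation of the Klein bottle.)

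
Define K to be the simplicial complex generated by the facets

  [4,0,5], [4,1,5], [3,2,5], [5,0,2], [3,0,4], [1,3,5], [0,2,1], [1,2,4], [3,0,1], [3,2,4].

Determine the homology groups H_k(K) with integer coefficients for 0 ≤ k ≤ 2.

H_0 ≅ Z,  H_1 ≅ Z/2,  H_2 = 0.

We work with the vertex ordering 0 < 1 < 2 < 3 < 4 < 5. The simplices of K, each written with vertices in increasing order, are:

  0-simplices (6): [0], [1], [2], [3], [4], [5]
  1-simplices (15): [0,1], [0,2], [0,3], [0,4], [0,5], [1,2], [1,3], [1,4], [1,5], [2,3], [2,4], [2,5], [3,4], [3,5], [4,5]
  2-simplices (10): [0,1,2], [0,1,3], [0,2,5], [0,3,4], [0,4,5], [1,2,4], [1,3,5], [1,4,5], [2,3,4], [2,3,5]

so the chain groups are C_0 ≅ Z^6, C_1 ≅ Z^15, C_2 ≅ Z^10.

The boundary map ∂_1: C_1 → C_0 is given by ∂[p,q] = [q] − [p]. For instance
  ∂[0,2] = [2] − [0].
As a 6×15 matrix over Z this has rank 5, with invariant factors (1,1,1,1,1).

∂_2: C_2 → C_1 sends each 2-simplex [p,q,r] to [q,r] − [p,r] + [p,q]. For instance
  ∂[1,3,5] = [3,5] − [1,5] + [1,3],
  ∂[0,1,3] = [1,3] − [0,3] + [0,1].
The 15×10 boundary matrix has rank 10 and Smith normal form diag(1,1,1,1,1,1,1,1,1,2).

Reading off H_k = ker ∂_k / im ∂_{k+1}:

  H_0: rank C_0 − rank ∂_1 = 6 − 5 = 1, and the invariant factors of ∂_1 are all 1, so H_0 ≅ Z.
  H_1: rank ker ∂_1 − rank ∂_2 = (15 − 5) − 10 = 0, and ∂_2 has invariant factor 2 > 1, so H_1 ≅ Z/2.
  H_2: rank ker ∂_2 − rank ∂_3 = (10 − 10) − 0 = 0, and there is no ∂_3, so H_2 ≅ 0.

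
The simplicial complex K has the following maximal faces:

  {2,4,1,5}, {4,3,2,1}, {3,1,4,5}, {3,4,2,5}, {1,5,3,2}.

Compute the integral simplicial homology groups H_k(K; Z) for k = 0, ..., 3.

H_0 = Z,  H_1 = 0,  H_2 = 0,  H_3 = Z.

Take the total order 1 < 2 < 3 < 4 < 5 on the vertex set. Then K (dimension 3) consists of the simplices:

  0-simplices (5): [1], [2], [3], [4], [5]
  1-simplices (10): [1,2], [1,3], [1,4], [1,5], [2,3], [2,4], [2,5], [3,4], [3,5], [4,5]
  2-simplices (10): [1,2,3], [1,2,4], [1,2,5], [1,3,4], [1,3,5], [1,4,5], [2,3,4], [2,3,5], [2,4,5], [3,4,5]
  3-simplices (5): [1,2,3,4], [1,2,3,5], [1,2,4,5], [1,3,4,5], [2,3,4,5]

so the chain groups are C_0 ≅ Z^5, C_1 ≅ Z^10, C_2 ≅ Z^10, C_3 ≅ Z^5.

∂_1: C_1 → C_0 is given by ∂[p,q] = [q] − [p].
As a 5×10 matrix over Z this has rank 4, with invariant factors (1,1,1,1).

Boundary ∂_2: C_2 → C_1 acts by ∂[p,q,r] = [q,r] − [p,r] + [p,q]. For instance
  ∂[1,4,5] = [4,5] − [1,5] + [1,4],
  ∂[1,2,3] = [2,3] − [1,3] + [1,2].
This gives a 10×10 integer matrix of rank 6; reducing to Smith normal form yields diagonal entries (1,1,1,1,1,1).

∂_3: C_3 → C_2 sends each 3-simplex σ to the alternating sum Σ_i (−1)^i (σ with its i-th vertex removed). For instance
  ∂[2,3,4,5] = [3,4,5] − [2,4,5] + [2,3,5] − [2,3,4],
  ∂[1,3,4,5] = [3,4,5] − [1,4,5] + [1,3,5] − [1,3,4].
As a 10×5 matrix over Z this has rank 4, with invariant factors (1,1,1,1).

Reading off H_k = ker ∂_k / im ∂_{k+1}:

  H_0: rank C_0 − rank ∂_1 = 5 − 4 = 1, and the invariant factors of ∂_1 are all 1, so H_0 = Z.
  H_1: rank ker ∂_1 − rank ∂_2 = (10 − 4) − 6 = 0, and the invariant factors of ∂_2 are all 1, so H_1 = 0.
  H_2: rank ker ∂_2 − rank ∂_3 = (10 − 6) − 4 = 0, and the invariant factors of ∂_3 are all 1, so H_2 = 0.
  H_3: rank ker ∂_3 − rank ∂_4 = (5 − 4) − 0 = 1, and there is no ∂_4, so H_3 = Z.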